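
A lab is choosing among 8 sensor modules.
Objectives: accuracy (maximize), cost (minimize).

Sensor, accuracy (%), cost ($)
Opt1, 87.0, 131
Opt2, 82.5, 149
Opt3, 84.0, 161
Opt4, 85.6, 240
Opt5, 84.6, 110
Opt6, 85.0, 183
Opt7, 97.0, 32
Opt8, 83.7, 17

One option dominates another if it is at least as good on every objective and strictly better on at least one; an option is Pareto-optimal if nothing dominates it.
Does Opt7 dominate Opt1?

Opt7 vs Opt1: accuracy 97.0≥87.0, cost 32≤131 — Opt7 is at least as good on every objective with at least one strict improvement.

Yes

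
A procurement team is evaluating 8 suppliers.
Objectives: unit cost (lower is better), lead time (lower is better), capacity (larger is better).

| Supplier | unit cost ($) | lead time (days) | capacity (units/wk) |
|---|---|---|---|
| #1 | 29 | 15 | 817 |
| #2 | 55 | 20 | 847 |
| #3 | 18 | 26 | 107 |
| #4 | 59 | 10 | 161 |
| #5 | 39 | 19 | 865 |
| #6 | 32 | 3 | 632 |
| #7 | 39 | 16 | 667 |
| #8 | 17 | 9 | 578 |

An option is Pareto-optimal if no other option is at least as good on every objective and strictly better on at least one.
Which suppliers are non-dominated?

#1: not dominated.
#2: dominated by #5 (unit cost 39≤55, lead time 19≤20, capacity 865≥847).
#3: dominated by #8 (unit cost 17≤18, lead time 9≤26, capacity 578≥107).
#4: dominated by #6 (unit cost 32≤59, lead time 3≤10, capacity 632≥161).
#5: not dominated (best capacity).
#6: not dominated (best lead time).
#7: dominated by #1 (unit cost 29≤39, lead time 15≤16, capacity 817≥667).
#8: not dominated (best unit cost).

#1, #5, #6, #8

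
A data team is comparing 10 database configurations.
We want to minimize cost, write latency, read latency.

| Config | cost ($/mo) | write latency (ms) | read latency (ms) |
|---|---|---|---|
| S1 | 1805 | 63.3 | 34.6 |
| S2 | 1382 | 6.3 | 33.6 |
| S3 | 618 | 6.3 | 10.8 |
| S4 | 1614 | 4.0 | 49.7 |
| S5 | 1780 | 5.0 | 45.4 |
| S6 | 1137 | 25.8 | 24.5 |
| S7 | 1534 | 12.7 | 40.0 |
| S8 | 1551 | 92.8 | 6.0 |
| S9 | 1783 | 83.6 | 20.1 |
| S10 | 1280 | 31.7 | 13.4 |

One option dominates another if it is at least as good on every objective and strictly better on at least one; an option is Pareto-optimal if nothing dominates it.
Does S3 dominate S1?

Yes

S3 vs S1: cost 618≤1805, write latency 6.3≤63.3, read latency 10.8≤34.6 — S3 is at least as good on every objective with at least one strict improvement.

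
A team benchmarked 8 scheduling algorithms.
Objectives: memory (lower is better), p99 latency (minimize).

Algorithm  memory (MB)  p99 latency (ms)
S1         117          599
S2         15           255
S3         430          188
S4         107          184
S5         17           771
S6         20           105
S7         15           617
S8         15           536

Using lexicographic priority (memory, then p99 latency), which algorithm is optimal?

S2

First minimize memory: best is 15, kept {S2, S7, S8}.
Then minimize p99 latency: best is 255, kept {S2}.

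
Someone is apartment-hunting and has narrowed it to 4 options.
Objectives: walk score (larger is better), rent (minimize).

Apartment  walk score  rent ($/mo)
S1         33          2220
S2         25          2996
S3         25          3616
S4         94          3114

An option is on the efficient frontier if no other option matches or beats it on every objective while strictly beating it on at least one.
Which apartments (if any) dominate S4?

S1: worse on walk score (33 vs 94).
S2: worse on walk score (25 vs 94).
S3: worse on walk score (25 vs 94).
No option dominates S4.

none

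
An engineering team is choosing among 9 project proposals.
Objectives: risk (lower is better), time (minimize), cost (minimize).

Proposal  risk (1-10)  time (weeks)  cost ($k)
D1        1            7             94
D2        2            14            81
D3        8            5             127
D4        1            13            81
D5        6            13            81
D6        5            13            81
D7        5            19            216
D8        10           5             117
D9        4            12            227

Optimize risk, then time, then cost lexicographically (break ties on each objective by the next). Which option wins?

First minimize risk: best is 1, kept {D1, D4}.
Then minimize time: best is 7, kept {D1}.

D1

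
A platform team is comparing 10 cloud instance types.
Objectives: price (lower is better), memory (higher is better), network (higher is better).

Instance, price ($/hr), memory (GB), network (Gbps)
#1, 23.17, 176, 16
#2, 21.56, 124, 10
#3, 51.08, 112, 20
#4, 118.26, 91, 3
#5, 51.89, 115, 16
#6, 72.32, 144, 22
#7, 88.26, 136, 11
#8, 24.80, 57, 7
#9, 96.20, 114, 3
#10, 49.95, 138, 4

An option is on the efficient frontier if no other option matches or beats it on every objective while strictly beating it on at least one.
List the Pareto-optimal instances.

#1, #2, #3, #6

#1: not dominated (best memory).
#2: not dominated (best price).
#3: not dominated.
#4: dominated by #1 (price 23.17≤118.26, memory 176≥91, network 16≥3).
#5: dominated by #1 (price 23.17≤51.89, memory 176≥115, network 16≥16).
#6: not dominated (best network).
#7: dominated by #1 (price 23.17≤88.26, memory 176≥136, network 16≥11).
#8: dominated by #1 (price 23.17≤24.80, memory 176≥57, network 16≥7).
#9: dominated by #1 (price 23.17≤96.20, memory 176≥114, network 16≥3).
#10: dominated by #1 (price 23.17≤49.95, memory 176≥138, network 16≥4).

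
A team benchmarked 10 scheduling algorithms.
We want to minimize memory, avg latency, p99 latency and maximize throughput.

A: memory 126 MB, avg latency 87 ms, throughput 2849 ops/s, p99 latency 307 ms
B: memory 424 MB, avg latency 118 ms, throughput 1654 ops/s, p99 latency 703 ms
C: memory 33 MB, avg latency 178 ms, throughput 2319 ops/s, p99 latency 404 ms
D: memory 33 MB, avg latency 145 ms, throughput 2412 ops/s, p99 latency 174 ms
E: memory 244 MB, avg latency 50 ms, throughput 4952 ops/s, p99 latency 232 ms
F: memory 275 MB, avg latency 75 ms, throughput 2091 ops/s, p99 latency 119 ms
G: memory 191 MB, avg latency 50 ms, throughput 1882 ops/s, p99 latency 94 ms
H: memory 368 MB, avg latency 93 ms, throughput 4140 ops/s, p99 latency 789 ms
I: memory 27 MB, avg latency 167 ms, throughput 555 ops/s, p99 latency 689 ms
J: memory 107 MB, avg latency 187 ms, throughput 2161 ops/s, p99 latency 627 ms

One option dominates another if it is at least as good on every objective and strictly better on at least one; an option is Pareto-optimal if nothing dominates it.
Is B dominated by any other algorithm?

A vs B: memory 126≤424, avg latency 87≤118, throughput 2849≥1654, p99 latency 307≤703 — A is at least as good on every objective and strictly better on at least one, so A dominates B.

Yes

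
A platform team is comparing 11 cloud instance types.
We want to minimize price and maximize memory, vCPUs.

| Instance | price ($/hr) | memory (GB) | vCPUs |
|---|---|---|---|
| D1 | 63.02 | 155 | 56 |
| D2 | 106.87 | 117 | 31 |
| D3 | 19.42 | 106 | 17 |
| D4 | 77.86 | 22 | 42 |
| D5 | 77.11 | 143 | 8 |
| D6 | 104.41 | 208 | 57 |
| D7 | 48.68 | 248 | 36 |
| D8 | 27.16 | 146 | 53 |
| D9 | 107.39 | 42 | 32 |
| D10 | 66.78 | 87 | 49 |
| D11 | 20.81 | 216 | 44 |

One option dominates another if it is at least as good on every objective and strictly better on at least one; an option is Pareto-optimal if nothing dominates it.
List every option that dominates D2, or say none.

D1, D6, D7, D8, D11

D1: price 63.02≤106.87, memory 155≥117, vCPUs 56≥31 — dominates D2.
D6: price 104.41≤106.87, memory 208≥117, vCPUs 57≥31 — dominates D2.
D7: price 48.68≤106.87, memory 248≥117, vCPUs 36≥31 — dominates D2.
D8: price 27.16≤106.87, memory 146≥117, vCPUs 53≥31 — dominates D2.
D11: price 20.81≤106.87, memory 216≥117, vCPUs 44≥31 — dominates D2.
Others (D3, D4, D5, D9, D10) are each worse than D2 on at least one objective.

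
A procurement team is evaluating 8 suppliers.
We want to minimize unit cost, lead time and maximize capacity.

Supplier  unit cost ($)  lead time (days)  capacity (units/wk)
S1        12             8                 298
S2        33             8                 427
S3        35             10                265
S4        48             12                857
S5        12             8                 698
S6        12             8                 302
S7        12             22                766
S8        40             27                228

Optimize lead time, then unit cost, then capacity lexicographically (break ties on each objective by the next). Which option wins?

First minimize lead time: best is 8, kept {S1, S2, S5, S6}.
Then minimize unit cost: best is 12, kept {S1, S5, S6}.
Then maximize capacity: best is 698, kept {S5}.

S5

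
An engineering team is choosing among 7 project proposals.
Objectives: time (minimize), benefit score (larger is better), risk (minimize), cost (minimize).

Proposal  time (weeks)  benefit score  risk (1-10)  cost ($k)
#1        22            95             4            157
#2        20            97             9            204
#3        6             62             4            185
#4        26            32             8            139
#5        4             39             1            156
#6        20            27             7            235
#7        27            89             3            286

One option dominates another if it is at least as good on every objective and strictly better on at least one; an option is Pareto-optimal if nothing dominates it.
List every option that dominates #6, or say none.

#3, #5

#3: time 6≤20, benefit score 62≥27, risk 4≤7, cost 185≤235 — dominates #6.
#5: time 4≤20, benefit score 39≥27, risk 1≤7, cost 156≤235 — dominates #6.
Others (#1, #2, #4, #7) are each worse than #6 on at least one objective.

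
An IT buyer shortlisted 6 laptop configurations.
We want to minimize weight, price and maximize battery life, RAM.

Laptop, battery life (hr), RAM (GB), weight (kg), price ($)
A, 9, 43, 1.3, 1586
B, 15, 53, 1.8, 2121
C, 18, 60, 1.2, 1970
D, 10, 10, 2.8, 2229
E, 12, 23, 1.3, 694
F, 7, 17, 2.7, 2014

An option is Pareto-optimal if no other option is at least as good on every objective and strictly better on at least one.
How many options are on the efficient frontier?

3

A: not dominated.
B: dominated by C (battery life 18≥15, RAM 60≥53, weight 1.2≤1.8, price 1970≤2121).
C: not dominated (best battery life).
D: dominated by B (battery life 15≥10, RAM 53≥10, weight 1.8≤2.8, price 2121≤2229).
E: not dominated (best price).
F: dominated by A (battery life 9≥7, RAM 43≥17, weight 1.3≤2.7, price 1586≤2014).
Pareto-optimal: A, C, E → 3.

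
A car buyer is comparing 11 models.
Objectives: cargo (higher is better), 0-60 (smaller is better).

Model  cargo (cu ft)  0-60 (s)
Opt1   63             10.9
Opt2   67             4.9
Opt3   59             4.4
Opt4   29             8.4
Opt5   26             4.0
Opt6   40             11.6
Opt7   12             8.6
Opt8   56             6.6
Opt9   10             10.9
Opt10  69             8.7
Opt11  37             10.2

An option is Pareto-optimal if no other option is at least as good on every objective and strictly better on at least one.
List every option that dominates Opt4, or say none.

Opt2, Opt3, Opt8

Opt2: cargo 67≥29, 0-60 4.9≤8.4 — dominates Opt4.
Opt3: cargo 59≥29, 0-60 4.4≤8.4 — dominates Opt4.
Opt8: cargo 56≥29, 0-60 6.6≤8.4 — dominates Opt4.
Others (Opt1, Opt5, Opt6, Opt7, Opt9, Opt10, Opt11) are each worse than Opt4 on at least one objective.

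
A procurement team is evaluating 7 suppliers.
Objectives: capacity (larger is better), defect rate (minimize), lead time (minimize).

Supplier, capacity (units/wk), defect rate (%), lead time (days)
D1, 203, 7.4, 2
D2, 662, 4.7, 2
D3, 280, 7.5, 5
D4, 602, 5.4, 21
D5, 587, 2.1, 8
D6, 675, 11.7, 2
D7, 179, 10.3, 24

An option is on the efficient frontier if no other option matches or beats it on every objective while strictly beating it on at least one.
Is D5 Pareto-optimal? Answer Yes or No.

D1: worse on capacity (203 vs 587).
D2: worse on defect rate (4.7 vs 2.1).
D3: worse on capacity (280 vs 587).
D4: worse on defect rate (5.4 vs 2.1).
D6: worse on defect rate (11.7 vs 2.1).
D7: worse on capacity (179 vs 587).
No option is at least as good as D5 on every objective and strictly better on one.

Yes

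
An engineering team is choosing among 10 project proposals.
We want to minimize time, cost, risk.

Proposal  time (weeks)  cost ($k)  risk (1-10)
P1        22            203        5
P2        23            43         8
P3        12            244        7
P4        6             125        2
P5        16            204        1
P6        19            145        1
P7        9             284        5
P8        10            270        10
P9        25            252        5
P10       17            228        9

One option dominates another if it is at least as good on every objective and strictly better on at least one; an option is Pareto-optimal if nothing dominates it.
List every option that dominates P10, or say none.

P4: time 6≤17, cost 125≤228, risk 2≤9 — dominates P10.
P5: time 16≤17, cost 204≤228, risk 1≤9 — dominates P10.
Others (P1, P2, P3, P6, P7, P8, P9) are each worse than P10 on at least one objective.

P4, P5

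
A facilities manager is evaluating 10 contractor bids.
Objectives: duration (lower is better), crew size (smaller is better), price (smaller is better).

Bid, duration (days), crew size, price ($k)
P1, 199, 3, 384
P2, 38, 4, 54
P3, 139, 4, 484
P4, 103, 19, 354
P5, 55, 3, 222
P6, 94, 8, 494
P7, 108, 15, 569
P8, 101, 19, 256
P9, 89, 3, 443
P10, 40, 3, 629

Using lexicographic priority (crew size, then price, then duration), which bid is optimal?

P5

First minimize crew size: best is 3, kept {P1, P5, P9, P10}.
Then minimize price: best is 222, kept {P5}.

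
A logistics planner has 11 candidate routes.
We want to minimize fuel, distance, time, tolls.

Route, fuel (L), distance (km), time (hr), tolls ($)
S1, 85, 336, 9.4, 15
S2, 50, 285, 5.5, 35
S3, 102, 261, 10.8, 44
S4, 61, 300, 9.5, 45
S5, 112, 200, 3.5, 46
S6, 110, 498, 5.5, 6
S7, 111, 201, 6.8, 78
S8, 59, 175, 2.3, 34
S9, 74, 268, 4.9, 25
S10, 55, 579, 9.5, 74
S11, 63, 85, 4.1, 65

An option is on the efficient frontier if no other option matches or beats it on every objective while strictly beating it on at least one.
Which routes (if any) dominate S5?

S8: fuel 59≤112, distance 175≤200, time 2.3≤3.5, tolls 34≤46 — dominates S5.
Others (S1, S2, S3, S4, S6, S7, S9, S10, S11) are each worse than S5 on at least one objective.

S8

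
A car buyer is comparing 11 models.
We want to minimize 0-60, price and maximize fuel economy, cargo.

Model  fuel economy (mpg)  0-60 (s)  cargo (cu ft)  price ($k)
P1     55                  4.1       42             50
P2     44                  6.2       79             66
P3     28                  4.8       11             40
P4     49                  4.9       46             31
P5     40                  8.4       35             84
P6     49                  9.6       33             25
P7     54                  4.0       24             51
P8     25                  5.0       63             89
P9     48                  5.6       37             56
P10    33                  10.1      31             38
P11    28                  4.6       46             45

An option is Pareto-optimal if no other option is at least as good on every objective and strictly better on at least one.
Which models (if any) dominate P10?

P4, P6

P4: fuel economy 49≥33, 0-60 4.9≤10.1, cargo 46≥31, price 31≤38 — dominates P10.
P6: fuel economy 49≥33, 0-60 9.6≤10.1, cargo 33≥31, price 25≤38 — dominates P10.
Others (P1, P2, P3, P5, P7, P8, P9, P11) are each worse than P10 on at least one objective.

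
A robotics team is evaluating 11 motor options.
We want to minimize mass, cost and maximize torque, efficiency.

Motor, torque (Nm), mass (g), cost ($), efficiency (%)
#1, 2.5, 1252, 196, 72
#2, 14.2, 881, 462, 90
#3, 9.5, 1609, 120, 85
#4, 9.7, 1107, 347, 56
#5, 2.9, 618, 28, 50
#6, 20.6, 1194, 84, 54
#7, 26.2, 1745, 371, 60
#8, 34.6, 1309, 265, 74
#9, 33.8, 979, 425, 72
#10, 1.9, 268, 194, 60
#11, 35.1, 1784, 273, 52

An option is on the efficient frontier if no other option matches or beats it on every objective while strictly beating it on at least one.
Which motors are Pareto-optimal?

#1: not dominated.
#2: not dominated (best efficiency).
#3: not dominated.
#4: not dominated.
#5: not dominated (best cost).
#6: not dominated.
#7: dominated by #8 (torque 34.6≥26.2, mass 1309≤1745, cost 265≤371, efficiency 74≥60).
#8: not dominated.
#9: not dominated.
#10: not dominated (best mass).
#11: not dominated (best torque).

#1, #2, #3, #4, #5, #6, #8, #9, #10, #11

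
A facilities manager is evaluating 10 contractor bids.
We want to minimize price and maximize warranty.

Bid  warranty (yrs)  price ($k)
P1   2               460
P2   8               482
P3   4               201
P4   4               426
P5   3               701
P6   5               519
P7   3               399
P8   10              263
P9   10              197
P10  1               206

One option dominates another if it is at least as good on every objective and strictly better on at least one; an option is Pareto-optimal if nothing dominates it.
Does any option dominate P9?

No

P1: worse on warranty (2 vs 10).
P2: worse on warranty (8 vs 10).
P3: worse on warranty (4 vs 10).
P4: worse on warranty (4 vs 10).
P5: worse on warranty (3 vs 10).
P6: worse on warranty (5 vs 10).
P7: worse on warranty (3 vs 10).
P8: worse on price (263 vs 197).
P10: worse on warranty (1 vs 10).
No option is at least as good as P9 on every objective and strictly better on one.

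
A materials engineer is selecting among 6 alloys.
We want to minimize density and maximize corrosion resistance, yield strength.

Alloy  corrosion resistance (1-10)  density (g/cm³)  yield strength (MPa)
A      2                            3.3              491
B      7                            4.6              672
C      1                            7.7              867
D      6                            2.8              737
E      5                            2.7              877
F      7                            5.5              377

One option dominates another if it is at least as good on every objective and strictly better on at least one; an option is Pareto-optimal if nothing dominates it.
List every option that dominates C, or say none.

E: corrosion resistance 5≥1, density 2.7≤7.7, yield strength 877≥867 — dominates C.
Others (A, B, D, F) are each worse than C on at least one objective.

E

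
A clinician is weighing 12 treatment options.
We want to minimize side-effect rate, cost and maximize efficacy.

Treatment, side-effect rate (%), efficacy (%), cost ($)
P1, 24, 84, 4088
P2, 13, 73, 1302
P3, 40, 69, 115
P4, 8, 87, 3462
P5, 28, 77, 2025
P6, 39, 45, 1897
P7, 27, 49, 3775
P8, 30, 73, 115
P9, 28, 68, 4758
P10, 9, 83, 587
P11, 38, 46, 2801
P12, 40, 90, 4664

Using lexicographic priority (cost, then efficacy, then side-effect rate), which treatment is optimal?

First minimize cost: best is 115, kept {P3, P8}.
Then maximize efficacy: best is 73, kept {P8}.

P8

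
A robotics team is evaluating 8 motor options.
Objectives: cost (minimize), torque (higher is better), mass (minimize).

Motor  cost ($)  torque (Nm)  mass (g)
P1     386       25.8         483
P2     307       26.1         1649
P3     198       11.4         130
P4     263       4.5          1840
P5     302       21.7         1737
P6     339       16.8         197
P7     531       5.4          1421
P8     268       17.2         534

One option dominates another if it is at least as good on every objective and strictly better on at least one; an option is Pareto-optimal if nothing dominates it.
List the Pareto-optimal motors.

P1: not dominated.
P2: not dominated (best torque).
P3: not dominated (best cost).
P4: dominated by P3 (cost 198≤263, torque 11.4≥4.5, mass 130≤1840).
P5: not dominated.
P6: not dominated.
P7: dominated by P1 (cost 386≤531, torque 25.8≥5.4, mass 483≤1421).
P8: not dominated.

P1, P2, P3, P5, P6, P8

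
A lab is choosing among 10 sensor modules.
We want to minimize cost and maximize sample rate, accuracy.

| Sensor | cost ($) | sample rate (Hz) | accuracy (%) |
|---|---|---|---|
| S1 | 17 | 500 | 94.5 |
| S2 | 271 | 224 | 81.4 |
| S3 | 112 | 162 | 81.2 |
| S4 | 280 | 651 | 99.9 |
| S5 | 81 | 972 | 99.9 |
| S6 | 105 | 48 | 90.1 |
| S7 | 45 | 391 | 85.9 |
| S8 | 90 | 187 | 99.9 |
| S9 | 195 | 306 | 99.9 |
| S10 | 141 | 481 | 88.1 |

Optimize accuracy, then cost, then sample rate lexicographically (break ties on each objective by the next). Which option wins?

S5

First maximize accuracy: best is 99.9, kept {S4, S5, S8, S9}.
Then minimize cost: best is 81, kept {S5}.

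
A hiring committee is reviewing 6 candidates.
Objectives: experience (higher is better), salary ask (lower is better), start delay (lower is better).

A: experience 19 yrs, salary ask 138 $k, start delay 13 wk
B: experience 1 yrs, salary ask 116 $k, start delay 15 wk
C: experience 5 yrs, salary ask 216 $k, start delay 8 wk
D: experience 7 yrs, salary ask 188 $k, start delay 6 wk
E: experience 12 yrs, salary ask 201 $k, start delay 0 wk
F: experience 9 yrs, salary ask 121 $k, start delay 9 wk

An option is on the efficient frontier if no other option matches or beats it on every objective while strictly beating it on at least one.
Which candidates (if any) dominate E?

A: worse on start delay (13 vs 0).
B: worse on experience (1 vs 12).
C: worse on experience (5 vs 12).
D: worse on experience (7 vs 12).
F: worse on experience (9 vs 12).
No option dominates E.

none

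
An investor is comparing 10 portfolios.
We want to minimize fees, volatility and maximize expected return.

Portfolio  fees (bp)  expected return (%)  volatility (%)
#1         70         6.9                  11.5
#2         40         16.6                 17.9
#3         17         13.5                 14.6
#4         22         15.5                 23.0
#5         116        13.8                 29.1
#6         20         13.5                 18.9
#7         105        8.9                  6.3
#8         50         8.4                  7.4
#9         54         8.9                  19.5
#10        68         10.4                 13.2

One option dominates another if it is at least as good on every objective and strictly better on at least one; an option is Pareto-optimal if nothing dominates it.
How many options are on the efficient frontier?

#1: dominated by #8 (fees 50≤70, expected return 8.4≥6.9, volatility 7.4≤11.5).
#2: not dominated (best expected return).
#3: not dominated (best fees).
#4: not dominated.
#5: dominated by #2 (fees 40≤116, expected return 16.6≥13.8, volatility 17.9≤29.1).
#6: dominated by #3 (fees 17≤20, expected return 13.5≥13.5, volatility 14.6≤18.9).
#7: not dominated (best volatility).
#8: not dominated.
#9: dominated by #2 (fees 40≤54, expected return 16.6≥8.9, volatility 17.9≤19.5).
#10: not dominated.
Pareto-optimal: #2, #3, #4, #7, #8, #10 → 6.

6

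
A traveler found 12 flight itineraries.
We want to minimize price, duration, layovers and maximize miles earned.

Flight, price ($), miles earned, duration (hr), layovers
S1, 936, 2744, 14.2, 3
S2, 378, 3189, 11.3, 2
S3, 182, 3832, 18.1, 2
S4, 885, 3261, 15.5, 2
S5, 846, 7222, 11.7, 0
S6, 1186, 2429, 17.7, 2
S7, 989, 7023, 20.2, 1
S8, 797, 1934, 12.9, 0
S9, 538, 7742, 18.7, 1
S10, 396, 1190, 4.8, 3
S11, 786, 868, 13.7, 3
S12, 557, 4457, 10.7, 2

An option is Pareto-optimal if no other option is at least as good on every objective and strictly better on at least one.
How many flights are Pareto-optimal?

S1: dominated by S2 (price 378≤936, miles earned 3189≥2744, duration 11.3≤14.2, layovers 2≤3).
S2: not dominated.
S3: not dominated (best price).
S4: dominated by S5 (price 846≤885, miles earned 7222≥3261, duration 11.7≤15.5, layovers 0≤2).
S5: not dominated.
S6: dominated by S2 (price 378≤1186, miles earned 3189≥2429, duration 11.3≤17.7, layovers 2≤2).
S7: dominated by S5 (price 846≤989, miles earned 7222≥7023, duration 11.7≤20.2, layovers 0≤1).
S8: not dominated.
S9: not dominated (best miles earned).
S10: not dominated (best duration).
S11: dominated by S2 (price 378≤786, miles earned 3189≥868, duration 11.3≤13.7, layovers 2≤3).
S12: not dominated.
Pareto-optimal: S2, S3, S5, S8, S9, S10, S12 → 7.

7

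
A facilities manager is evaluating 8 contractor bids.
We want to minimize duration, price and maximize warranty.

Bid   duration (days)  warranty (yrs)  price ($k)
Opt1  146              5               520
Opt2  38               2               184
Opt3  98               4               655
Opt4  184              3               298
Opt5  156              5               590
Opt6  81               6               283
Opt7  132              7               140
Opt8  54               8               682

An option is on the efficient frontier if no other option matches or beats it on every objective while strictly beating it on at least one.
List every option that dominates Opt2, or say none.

none

Opt1: worse on duration (146 vs 38).
Opt3: worse on duration (98 vs 38).
Opt4: worse on duration (184 vs 38).
Opt5: worse on duration (156 vs 38).
Opt6: worse on duration (81 vs 38).
Opt7: worse on duration (132 vs 38).
Opt8: worse on duration (54 vs 38).
No option dominates Opt2.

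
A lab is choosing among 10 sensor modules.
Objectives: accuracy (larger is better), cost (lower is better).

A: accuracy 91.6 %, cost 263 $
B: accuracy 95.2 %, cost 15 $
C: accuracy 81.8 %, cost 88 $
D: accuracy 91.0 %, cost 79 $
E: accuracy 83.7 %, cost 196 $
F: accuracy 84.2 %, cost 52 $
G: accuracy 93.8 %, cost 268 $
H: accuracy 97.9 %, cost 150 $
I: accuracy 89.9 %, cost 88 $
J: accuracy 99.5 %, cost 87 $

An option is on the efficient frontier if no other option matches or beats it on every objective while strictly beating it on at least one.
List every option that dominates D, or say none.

B

B: accuracy 95.2≥91.0, cost 15≤79 — dominates D.
Others (A, C, E, F, G, H, I, J) are each worse than D on at least one objective.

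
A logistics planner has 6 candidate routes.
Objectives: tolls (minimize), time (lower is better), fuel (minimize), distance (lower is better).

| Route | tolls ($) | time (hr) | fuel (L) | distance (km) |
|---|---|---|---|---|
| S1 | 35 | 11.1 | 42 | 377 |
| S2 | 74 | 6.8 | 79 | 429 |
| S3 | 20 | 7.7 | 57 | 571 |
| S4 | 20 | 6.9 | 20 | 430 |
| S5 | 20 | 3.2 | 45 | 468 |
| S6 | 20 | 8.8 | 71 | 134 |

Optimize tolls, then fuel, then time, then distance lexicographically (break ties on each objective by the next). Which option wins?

S4

First minimize tolls: best is 20, kept {S3, S4, S5, S6}.
Then minimize fuel: best is 20, kept {S4}.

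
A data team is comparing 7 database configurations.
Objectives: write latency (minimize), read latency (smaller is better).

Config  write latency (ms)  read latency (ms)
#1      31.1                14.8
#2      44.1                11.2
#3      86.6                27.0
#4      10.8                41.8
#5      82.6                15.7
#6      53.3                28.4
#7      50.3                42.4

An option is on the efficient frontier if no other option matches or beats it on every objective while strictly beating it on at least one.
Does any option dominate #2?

#1: worse on read latency (14.8 vs 11.2).
#3: worse on write latency (86.6 vs 44.1).
#4: worse on read latency (41.8 vs 11.2).
#5: worse on write latency (82.6 vs 44.1).
#6: worse on write latency (53.3 vs 44.1).
#7: worse on write latency (50.3 vs 44.1).
No option is at least as good as #2 on every objective and strictly better on one.

No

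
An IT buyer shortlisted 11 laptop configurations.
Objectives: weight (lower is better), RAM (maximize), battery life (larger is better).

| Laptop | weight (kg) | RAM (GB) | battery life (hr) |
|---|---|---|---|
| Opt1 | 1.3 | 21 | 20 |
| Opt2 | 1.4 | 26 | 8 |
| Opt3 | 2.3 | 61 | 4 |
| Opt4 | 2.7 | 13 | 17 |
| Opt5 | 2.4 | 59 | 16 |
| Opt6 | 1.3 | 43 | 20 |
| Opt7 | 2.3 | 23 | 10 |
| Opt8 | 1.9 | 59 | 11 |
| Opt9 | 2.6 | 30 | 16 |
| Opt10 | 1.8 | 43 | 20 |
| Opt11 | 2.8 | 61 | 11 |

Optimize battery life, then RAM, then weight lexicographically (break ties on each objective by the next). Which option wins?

First maximize battery life: best is 20, kept {Opt1, Opt6, Opt10}.
Then maximize RAM: best is 43, kept {Opt6, Opt10}.
Then minimize weight: best is 1.3, kept {Opt6}.

Opt6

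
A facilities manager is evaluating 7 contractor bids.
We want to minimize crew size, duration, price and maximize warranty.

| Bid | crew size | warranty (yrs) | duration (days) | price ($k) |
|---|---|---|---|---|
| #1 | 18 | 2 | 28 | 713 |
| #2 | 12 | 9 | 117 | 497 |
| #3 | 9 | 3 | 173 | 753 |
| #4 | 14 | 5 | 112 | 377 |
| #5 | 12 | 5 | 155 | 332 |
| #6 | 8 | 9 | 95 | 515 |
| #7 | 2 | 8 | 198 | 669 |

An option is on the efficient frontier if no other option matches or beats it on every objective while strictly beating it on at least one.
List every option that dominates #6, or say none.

none

#1: worse on crew size (18 vs 8).
#2: worse on crew size (12 vs 8).
#3: worse on crew size (9 vs 8).
#4: worse on crew size (14 vs 8).
#5: worse on crew size (12 vs 8).
#7: worse on warranty (8 vs 9).
No option dominates #6.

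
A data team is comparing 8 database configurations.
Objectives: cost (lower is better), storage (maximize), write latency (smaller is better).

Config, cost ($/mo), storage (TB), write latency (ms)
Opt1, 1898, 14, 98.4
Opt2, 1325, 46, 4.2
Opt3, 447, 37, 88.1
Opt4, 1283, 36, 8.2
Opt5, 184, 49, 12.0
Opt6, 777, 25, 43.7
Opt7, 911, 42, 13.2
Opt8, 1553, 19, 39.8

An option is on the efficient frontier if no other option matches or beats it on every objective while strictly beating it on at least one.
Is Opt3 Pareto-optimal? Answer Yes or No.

No

Opt5 vs Opt3: cost 184≤447, storage 49≥37, write latency 12.0≤88.1 — Opt5 is at least as good on every objective and strictly better on at least one, so Opt5 dominates Opt3.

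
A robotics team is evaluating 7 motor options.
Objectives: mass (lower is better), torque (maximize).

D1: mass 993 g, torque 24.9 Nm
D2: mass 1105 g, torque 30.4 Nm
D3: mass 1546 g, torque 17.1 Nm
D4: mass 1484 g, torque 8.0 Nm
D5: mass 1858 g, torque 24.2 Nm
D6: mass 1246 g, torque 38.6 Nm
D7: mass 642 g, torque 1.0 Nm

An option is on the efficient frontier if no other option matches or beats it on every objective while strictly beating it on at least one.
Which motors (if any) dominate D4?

D1: mass 993≤1484, torque 24.9≥8.0 — dominates D4.
D2: mass 1105≤1484, torque 30.4≥8.0 — dominates D4.
D6: mass 1246≤1484, torque 38.6≥8.0 — dominates D4.
Others (D3, D5, D7) are each worse than D4 on at least one objective.

D1, D2, D6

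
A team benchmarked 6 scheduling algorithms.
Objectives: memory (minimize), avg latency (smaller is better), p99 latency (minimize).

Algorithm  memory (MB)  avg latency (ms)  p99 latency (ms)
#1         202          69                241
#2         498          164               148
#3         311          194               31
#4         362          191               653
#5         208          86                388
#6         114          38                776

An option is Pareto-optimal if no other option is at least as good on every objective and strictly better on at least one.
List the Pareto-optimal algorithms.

#1: not dominated.
#2: not dominated.
#3: not dominated (best p99 latency).
#4: dominated by #1 (memory 202≤362, avg latency 69≤191, p99 latency 241≤653).
#5: dominated by #1 (memory 202≤208, avg latency 69≤86, p99 latency 241≤388).
#6: not dominated (best memory).

#1, #2, #3, #6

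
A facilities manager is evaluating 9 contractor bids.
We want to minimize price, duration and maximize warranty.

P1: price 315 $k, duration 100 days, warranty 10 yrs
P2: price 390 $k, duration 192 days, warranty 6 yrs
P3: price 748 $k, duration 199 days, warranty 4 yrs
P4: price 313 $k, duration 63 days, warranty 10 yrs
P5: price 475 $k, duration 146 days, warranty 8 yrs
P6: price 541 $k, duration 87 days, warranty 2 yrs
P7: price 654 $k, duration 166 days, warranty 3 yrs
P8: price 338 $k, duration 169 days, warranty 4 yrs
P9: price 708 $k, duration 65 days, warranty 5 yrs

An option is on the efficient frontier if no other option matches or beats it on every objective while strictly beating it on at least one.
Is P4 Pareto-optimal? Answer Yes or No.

Yes

P1: worse on price (315 vs 313).
P2: worse on price (390 vs 313).
P3: worse on price (748 vs 313).
P5: worse on price (475 vs 313).
P6: worse on price (541 vs 313).
P7: worse on price (654 vs 313).
P8: worse on price (338 vs 313).
P9: worse on price (708 vs 313).
No option is at least as good as P4 on every objective and strictly better on one.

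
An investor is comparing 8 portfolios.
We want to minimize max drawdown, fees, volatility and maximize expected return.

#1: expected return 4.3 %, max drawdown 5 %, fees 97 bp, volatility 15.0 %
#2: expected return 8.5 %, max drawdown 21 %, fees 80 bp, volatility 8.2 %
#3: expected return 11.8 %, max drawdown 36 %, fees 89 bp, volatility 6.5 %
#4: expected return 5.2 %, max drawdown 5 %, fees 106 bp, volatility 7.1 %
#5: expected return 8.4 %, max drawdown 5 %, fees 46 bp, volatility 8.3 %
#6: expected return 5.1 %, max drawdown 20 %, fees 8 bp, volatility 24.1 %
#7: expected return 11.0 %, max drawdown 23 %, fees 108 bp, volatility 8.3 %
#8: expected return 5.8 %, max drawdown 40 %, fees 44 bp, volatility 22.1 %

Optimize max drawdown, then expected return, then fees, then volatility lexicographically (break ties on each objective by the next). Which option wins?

#5

First minimize max drawdown: best is 5, kept {#1, #4, #5}.
Then maximize expected return: best is 8.4, kept {#5}.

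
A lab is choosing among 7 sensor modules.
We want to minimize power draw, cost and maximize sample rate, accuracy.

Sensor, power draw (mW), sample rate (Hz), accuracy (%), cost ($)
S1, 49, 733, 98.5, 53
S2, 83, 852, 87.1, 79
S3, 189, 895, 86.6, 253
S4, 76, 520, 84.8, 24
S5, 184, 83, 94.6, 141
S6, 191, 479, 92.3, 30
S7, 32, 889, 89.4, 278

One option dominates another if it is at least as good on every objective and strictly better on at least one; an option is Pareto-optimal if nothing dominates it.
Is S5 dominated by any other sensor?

S1 vs S5: power draw 49≤184, sample rate 733≥83, accuracy 98.5≥94.6, cost 53≤141 — S1 is at least as good on every objective and strictly better on at least one, so S1 dominates S5.

Yes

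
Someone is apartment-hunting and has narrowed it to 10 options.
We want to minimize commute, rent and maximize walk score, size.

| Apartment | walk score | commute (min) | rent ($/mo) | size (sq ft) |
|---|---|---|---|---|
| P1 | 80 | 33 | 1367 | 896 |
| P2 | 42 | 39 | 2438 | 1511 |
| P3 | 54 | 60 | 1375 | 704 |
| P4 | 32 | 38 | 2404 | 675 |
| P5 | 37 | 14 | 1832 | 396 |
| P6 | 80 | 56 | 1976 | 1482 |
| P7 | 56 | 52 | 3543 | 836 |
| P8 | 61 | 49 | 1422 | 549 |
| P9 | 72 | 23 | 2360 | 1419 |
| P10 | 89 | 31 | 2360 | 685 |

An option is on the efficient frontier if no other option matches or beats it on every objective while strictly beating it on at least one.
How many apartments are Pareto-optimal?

P1: not dominated (best rent).
P2: not dominated (best size).
P3: dominated by P1 (walk score 80≥54, commute 33≤60, rent 1367≤1375, size 896≥704).
P4: dominated by P1 (walk score 80≥32, commute 33≤38, rent 1367≤2404, size 896≥675).
P5: not dominated (best commute).
P6: not dominated.
P7: dominated by P1 (walk score 80≥56, commute 33≤52, rent 1367≤3543, size 896≥836).
P8: dominated by P1 (walk score 80≥61, commute 33≤49, rent 1367≤1422, size 896≥549).
P9: not dominated.
P10: not dominated (best walk score).
Pareto-optimal: P1, P2, P5, P6, P9, P10 → 6.

6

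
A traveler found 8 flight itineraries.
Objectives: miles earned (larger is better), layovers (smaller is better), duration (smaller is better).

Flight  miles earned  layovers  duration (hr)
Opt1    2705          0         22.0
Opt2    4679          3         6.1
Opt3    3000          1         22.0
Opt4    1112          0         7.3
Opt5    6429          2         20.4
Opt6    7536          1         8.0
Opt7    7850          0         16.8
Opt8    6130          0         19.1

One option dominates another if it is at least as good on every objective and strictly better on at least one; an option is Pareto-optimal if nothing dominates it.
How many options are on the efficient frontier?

4

Opt1: dominated by Opt7 (miles earned 7850≥2705, layovers 0≤0, duration 16.8≤22.0).
Opt2: not dominated (best duration).
Opt3: dominated by Opt6 (miles earned 7536≥3000, layovers 1≤1, duration 8.0≤22.0).
Opt4: not dominated.
Opt5: dominated by Opt6 (miles earned 7536≥6429, layovers 1≤2, duration 8.0≤20.4).
Opt6: not dominated.
Opt7: not dominated (best miles earned).
Opt8: dominated by Opt7 (miles earned 7850≥6130, layovers 0≤0, duration 16.8≤19.1).
Pareto-optimal: Opt2, Opt4, Opt6, Opt7 → 4.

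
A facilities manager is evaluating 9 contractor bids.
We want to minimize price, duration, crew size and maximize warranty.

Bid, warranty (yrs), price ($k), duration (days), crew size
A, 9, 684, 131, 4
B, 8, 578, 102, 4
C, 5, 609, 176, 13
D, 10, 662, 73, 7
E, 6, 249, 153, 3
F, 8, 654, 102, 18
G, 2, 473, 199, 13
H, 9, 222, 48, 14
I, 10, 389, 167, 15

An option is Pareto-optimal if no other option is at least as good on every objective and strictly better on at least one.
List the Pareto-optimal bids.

A, B, D, E, H, I

A: not dominated.
B: not dominated.
C: dominated by B (warranty 8≥5, price 578≤609, duration 102≤176, crew size 4≤13).
D: not dominated.
E: not dominated (best crew size).
F: dominated by B (warranty 8≥8, price 578≤654, duration 102≤102, crew size 4≤18).
G: dominated by E (warranty 6≥2, price 249≤473, duration 153≤199, crew size 3≤13).
H: not dominated (best price).
I: not dominated.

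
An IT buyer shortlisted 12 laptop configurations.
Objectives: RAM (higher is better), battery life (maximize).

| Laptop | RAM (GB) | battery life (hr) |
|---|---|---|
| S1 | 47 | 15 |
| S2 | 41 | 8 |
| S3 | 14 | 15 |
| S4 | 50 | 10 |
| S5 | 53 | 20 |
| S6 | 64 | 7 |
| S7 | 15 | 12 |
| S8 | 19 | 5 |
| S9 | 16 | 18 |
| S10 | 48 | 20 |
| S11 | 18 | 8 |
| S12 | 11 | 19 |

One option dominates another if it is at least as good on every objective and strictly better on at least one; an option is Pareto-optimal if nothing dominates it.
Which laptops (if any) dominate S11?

S1: RAM 47≥18, battery life 15≥8 — dominates S11.
S2: RAM 41≥18, battery life 8≥8 — dominates S11.
S4: RAM 50≥18, battery life 10≥8 — dominates S11.
S5: RAM 53≥18, battery life 20≥8 — dominates S11.
S10: RAM 48≥18, battery life 20≥8 — dominates S11.
Others (S3, S6, S7, S8, S9, S12) are each worse than S11 on at least one objective.

S1, S2, S4, S5, S10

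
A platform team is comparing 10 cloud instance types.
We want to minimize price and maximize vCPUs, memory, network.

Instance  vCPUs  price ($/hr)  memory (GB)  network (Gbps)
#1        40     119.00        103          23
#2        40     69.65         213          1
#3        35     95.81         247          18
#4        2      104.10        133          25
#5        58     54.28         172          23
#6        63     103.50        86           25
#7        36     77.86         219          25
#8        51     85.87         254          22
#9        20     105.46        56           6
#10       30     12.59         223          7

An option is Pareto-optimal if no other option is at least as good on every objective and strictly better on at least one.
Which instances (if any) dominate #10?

#1: worse on price (119.00 vs 12.59).
#2: worse on price (69.65 vs 12.59).
#3: worse on price (95.81 vs 12.59).
#4: worse on vCPUs (2 vs 30).
#5: worse on price (54.28 vs 12.59).
#6: worse on price (103.50 vs 12.59).
#7: worse on price (77.86 vs 12.59).
#8: worse on price (85.87 vs 12.59).
#9: worse on vCPUs (20 vs 30).
No option dominates #10.

none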